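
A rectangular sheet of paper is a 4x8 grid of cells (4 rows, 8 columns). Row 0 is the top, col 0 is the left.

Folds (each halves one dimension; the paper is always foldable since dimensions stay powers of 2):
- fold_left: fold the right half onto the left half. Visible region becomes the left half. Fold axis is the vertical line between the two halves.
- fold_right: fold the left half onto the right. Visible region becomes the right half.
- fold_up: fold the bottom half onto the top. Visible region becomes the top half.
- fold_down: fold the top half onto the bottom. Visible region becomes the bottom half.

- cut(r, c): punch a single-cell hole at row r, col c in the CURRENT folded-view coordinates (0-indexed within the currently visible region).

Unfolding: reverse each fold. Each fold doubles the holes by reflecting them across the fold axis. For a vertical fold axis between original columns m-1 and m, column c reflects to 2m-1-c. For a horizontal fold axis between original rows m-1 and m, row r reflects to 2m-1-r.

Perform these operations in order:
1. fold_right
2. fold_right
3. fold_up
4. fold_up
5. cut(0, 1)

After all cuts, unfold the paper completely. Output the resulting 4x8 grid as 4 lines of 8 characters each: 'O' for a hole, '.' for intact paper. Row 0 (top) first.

Op 1 fold_right: fold axis v@4; visible region now rows[0,4) x cols[4,8) = 4x4
Op 2 fold_right: fold axis v@6; visible region now rows[0,4) x cols[6,8) = 4x2
Op 3 fold_up: fold axis h@2; visible region now rows[0,2) x cols[6,8) = 2x2
Op 4 fold_up: fold axis h@1; visible region now rows[0,1) x cols[6,8) = 1x2
Op 5 cut(0, 1): punch at orig (0,7); cuts so far [(0, 7)]; region rows[0,1) x cols[6,8) = 1x2
Unfold 1 (reflect across h@1): 2 holes -> [(0, 7), (1, 7)]
Unfold 2 (reflect across h@2): 4 holes -> [(0, 7), (1, 7), (2, 7), (3, 7)]
Unfold 3 (reflect across v@6): 8 holes -> [(0, 4), (0, 7), (1, 4), (1, 7), (2, 4), (2, 7), (3, 4), (3, 7)]
Unfold 4 (reflect across v@4): 16 holes -> [(0, 0), (0, 3), (0, 4), (0, 7), (1, 0), (1, 3), (1, 4), (1, 7), (2, 0), (2, 3), (2, 4), (2, 7), (3, 0), (3, 3), (3, 4), (3, 7)]

Answer: O..OO..O
O..OO..O
O..OO..O
O..OO..O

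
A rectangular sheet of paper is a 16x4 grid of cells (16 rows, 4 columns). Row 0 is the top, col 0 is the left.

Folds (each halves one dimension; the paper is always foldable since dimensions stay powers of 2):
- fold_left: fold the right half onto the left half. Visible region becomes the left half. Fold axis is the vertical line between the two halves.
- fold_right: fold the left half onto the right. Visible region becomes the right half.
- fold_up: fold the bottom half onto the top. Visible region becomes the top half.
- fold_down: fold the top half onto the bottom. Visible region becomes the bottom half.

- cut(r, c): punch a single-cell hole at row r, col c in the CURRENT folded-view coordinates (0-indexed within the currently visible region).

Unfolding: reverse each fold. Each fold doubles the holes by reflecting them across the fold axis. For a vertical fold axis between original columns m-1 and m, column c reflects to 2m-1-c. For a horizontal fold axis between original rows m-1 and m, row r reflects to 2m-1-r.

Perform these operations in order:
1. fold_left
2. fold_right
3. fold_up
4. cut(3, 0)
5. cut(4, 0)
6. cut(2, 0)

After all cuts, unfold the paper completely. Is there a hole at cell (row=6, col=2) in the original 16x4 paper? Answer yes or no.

Answer: no

Derivation:
Op 1 fold_left: fold axis v@2; visible region now rows[0,16) x cols[0,2) = 16x2
Op 2 fold_right: fold axis v@1; visible region now rows[0,16) x cols[1,2) = 16x1
Op 3 fold_up: fold axis h@8; visible region now rows[0,8) x cols[1,2) = 8x1
Op 4 cut(3, 0): punch at orig (3,1); cuts so far [(3, 1)]; region rows[0,8) x cols[1,2) = 8x1
Op 5 cut(4, 0): punch at orig (4,1); cuts so far [(3, 1), (4, 1)]; region rows[0,8) x cols[1,2) = 8x1
Op 6 cut(2, 0): punch at orig (2,1); cuts so far [(2, 1), (3, 1), (4, 1)]; region rows[0,8) x cols[1,2) = 8x1
Unfold 1 (reflect across h@8): 6 holes -> [(2, 1), (3, 1), (4, 1), (11, 1), (12, 1), (13, 1)]
Unfold 2 (reflect across v@1): 12 holes -> [(2, 0), (2, 1), (3, 0), (3, 1), (4, 0), (4, 1), (11, 0), (11, 1), (12, 0), (12, 1), (13, 0), (13, 1)]
Unfold 3 (reflect across v@2): 24 holes -> [(2, 0), (2, 1), (2, 2), (2, 3), (3, 0), (3, 1), (3, 2), (3, 3), (4, 0), (4, 1), (4, 2), (4, 3), (11, 0), (11, 1), (11, 2), (11, 3), (12, 0), (12, 1), (12, 2), (12, 3), (13, 0), (13, 1), (13, 2), (13, 3)]
Holes: [(2, 0), (2, 1), (2, 2), (2, 3), (3, 0), (3, 1), (3, 2), (3, 3), (4, 0), (4, 1), (4, 2), (4, 3), (11, 0), (11, 1), (11, 2), (11, 3), (12, 0), (12, 1), (12, 2), (12, 3), (13, 0), (13, 1), (13, 2), (13, 3)]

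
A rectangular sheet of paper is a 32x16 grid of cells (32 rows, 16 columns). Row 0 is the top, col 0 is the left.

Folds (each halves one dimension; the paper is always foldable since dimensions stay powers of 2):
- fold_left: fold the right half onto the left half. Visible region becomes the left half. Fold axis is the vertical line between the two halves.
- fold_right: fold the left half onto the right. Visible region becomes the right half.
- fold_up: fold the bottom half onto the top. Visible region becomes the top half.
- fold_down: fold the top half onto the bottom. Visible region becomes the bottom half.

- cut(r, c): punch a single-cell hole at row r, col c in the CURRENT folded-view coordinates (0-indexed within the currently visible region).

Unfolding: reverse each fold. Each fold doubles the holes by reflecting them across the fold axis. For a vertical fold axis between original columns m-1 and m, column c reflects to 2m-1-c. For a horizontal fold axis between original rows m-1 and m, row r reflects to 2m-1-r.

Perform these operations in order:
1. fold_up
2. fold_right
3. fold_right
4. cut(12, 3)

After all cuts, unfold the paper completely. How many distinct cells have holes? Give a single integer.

Op 1 fold_up: fold axis h@16; visible region now rows[0,16) x cols[0,16) = 16x16
Op 2 fold_right: fold axis v@8; visible region now rows[0,16) x cols[8,16) = 16x8
Op 3 fold_right: fold axis v@12; visible region now rows[0,16) x cols[12,16) = 16x4
Op 4 cut(12, 3): punch at orig (12,15); cuts so far [(12, 15)]; region rows[0,16) x cols[12,16) = 16x4
Unfold 1 (reflect across v@12): 2 holes -> [(12, 8), (12, 15)]
Unfold 2 (reflect across v@8): 4 holes -> [(12, 0), (12, 7), (12, 8), (12, 15)]
Unfold 3 (reflect across h@16): 8 holes -> [(12, 0), (12, 7), (12, 8), (12, 15), (19, 0), (19, 7), (19, 8), (19, 15)]

Answer: 8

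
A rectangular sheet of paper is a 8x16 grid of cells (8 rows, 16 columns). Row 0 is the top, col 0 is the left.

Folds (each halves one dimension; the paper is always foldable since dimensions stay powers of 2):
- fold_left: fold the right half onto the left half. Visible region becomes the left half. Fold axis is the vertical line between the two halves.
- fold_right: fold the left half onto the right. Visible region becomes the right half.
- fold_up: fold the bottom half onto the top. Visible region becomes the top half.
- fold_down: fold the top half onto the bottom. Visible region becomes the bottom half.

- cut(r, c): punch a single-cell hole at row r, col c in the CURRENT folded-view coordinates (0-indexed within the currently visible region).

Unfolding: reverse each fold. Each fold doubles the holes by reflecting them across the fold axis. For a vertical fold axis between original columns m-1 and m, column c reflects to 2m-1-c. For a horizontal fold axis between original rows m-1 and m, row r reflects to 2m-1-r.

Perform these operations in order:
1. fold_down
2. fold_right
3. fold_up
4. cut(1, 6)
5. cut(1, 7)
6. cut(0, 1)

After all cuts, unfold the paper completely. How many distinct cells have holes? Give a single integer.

Answer: 24

Derivation:
Op 1 fold_down: fold axis h@4; visible region now rows[4,8) x cols[0,16) = 4x16
Op 2 fold_right: fold axis v@8; visible region now rows[4,8) x cols[8,16) = 4x8
Op 3 fold_up: fold axis h@6; visible region now rows[4,6) x cols[8,16) = 2x8
Op 4 cut(1, 6): punch at orig (5,14); cuts so far [(5, 14)]; region rows[4,6) x cols[8,16) = 2x8
Op 5 cut(1, 7): punch at orig (5,15); cuts so far [(5, 14), (5, 15)]; region rows[4,6) x cols[8,16) = 2x8
Op 6 cut(0, 1): punch at orig (4,9); cuts so far [(4, 9), (5, 14), (5, 15)]; region rows[4,6) x cols[8,16) = 2x8
Unfold 1 (reflect across h@6): 6 holes -> [(4, 9), (5, 14), (5, 15), (6, 14), (6, 15), (7, 9)]
Unfold 2 (reflect across v@8): 12 holes -> [(4, 6), (4, 9), (5, 0), (5, 1), (5, 14), (5, 15), (6, 0), (6, 1), (6, 14), (6, 15), (7, 6), (7, 9)]
Unfold 3 (reflect across h@4): 24 holes -> [(0, 6), (0, 9), (1, 0), (1, 1), (1, 14), (1, 15), (2, 0), (2, 1), (2, 14), (2, 15), (3, 6), (3, 9), (4, 6), (4, 9), (5, 0), (5, 1), (5, 14), (5, 15), (6, 0), (6, 1), (6, 14), (6, 15), (7, 6), (7, 9)]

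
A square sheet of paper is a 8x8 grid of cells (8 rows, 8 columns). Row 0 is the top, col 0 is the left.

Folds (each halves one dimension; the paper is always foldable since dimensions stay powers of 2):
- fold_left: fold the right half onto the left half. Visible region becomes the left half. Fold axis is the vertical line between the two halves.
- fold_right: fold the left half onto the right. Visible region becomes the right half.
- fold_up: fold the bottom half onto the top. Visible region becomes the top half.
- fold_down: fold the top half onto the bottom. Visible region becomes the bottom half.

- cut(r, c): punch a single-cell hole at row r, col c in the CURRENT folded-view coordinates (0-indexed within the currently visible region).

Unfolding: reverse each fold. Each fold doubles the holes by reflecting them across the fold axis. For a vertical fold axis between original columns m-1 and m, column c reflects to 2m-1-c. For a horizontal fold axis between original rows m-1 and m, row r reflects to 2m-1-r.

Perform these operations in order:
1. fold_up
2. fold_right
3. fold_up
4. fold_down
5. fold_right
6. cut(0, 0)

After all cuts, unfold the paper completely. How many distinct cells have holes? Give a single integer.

Answer: 32

Derivation:
Op 1 fold_up: fold axis h@4; visible region now rows[0,4) x cols[0,8) = 4x8
Op 2 fold_right: fold axis v@4; visible region now rows[0,4) x cols[4,8) = 4x4
Op 3 fold_up: fold axis h@2; visible region now rows[0,2) x cols[4,8) = 2x4
Op 4 fold_down: fold axis h@1; visible region now rows[1,2) x cols[4,8) = 1x4
Op 5 fold_right: fold axis v@6; visible region now rows[1,2) x cols[6,8) = 1x2
Op 6 cut(0, 0): punch at orig (1,6); cuts so far [(1, 6)]; region rows[1,2) x cols[6,8) = 1x2
Unfold 1 (reflect across v@6): 2 holes -> [(1, 5), (1, 6)]
Unfold 2 (reflect across h@1): 4 holes -> [(0, 5), (0, 6), (1, 5), (1, 6)]
Unfold 3 (reflect across h@2): 8 holes -> [(0, 5), (0, 6), (1, 5), (1, 6), (2, 5), (2, 6), (3, 5), (3, 6)]
Unfold 4 (reflect across v@4): 16 holes -> [(0, 1), (0, 2), (0, 5), (0, 6), (1, 1), (1, 2), (1, 5), (1, 6), (2, 1), (2, 2), (2, 5), (2, 6), (3, 1), (3, 2), (3, 5), (3, 6)]
Unfold 5 (reflect across h@4): 32 holes -> [(0, 1), (0, 2), (0, 5), (0, 6), (1, 1), (1, 2), (1, 5), (1, 6), (2, 1), (2, 2), (2, 5), (2, 6), (3, 1), (3, 2), (3, 5), (3, 6), (4, 1), (4, 2), (4, 5), (4, 6), (5, 1), (5, 2), (5, 5), (5, 6), (6, 1), (6, 2), (6, 5), (6, 6), (7, 1), (7, 2), (7, 5), (7, 6)]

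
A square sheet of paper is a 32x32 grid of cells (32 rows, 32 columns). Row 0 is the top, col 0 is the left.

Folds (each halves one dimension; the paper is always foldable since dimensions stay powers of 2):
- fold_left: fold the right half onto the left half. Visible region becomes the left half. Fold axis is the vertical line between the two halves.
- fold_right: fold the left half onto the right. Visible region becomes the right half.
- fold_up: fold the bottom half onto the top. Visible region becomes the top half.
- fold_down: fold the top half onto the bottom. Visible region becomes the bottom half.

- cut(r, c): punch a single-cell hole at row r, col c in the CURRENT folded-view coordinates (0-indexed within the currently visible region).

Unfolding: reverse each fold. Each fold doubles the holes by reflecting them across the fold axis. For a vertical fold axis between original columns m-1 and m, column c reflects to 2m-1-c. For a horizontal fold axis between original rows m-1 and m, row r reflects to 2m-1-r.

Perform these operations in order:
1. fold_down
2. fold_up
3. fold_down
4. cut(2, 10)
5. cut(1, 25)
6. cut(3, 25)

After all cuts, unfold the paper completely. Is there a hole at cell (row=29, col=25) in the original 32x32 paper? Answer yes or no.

Op 1 fold_down: fold axis h@16; visible region now rows[16,32) x cols[0,32) = 16x32
Op 2 fold_up: fold axis h@24; visible region now rows[16,24) x cols[0,32) = 8x32
Op 3 fold_down: fold axis h@20; visible region now rows[20,24) x cols[0,32) = 4x32
Op 4 cut(2, 10): punch at orig (22,10); cuts so far [(22, 10)]; region rows[20,24) x cols[0,32) = 4x32
Op 5 cut(1, 25): punch at orig (21,25); cuts so far [(21, 25), (22, 10)]; region rows[20,24) x cols[0,32) = 4x32
Op 6 cut(3, 25): punch at orig (23,25); cuts so far [(21, 25), (22, 10), (23, 25)]; region rows[20,24) x cols[0,32) = 4x32
Unfold 1 (reflect across h@20): 6 holes -> [(16, 25), (17, 10), (18, 25), (21, 25), (22, 10), (23, 25)]
Unfold 2 (reflect across h@24): 12 holes -> [(16, 25), (17, 10), (18, 25), (21, 25), (22, 10), (23, 25), (24, 25), (25, 10), (26, 25), (29, 25), (30, 10), (31, 25)]
Unfold 3 (reflect across h@16): 24 holes -> [(0, 25), (1, 10), (2, 25), (5, 25), (6, 10), (7, 25), (8, 25), (9, 10), (10, 25), (13, 25), (14, 10), (15, 25), (16, 25), (17, 10), (18, 25), (21, 25), (22, 10), (23, 25), (24, 25), (25, 10), (26, 25), (29, 25), (30, 10), (31, 25)]
Holes: [(0, 25), (1, 10), (2, 25), (5, 25), (6, 10), (7, 25), (8, 25), (9, 10), (10, 25), (13, 25), (14, 10), (15, 25), (16, 25), (17, 10), (18, 25), (21, 25), (22, 10), (23, 25), (24, 25), (25, 10), (26, 25), (29, 25), (30, 10), (31, 25)]

Answer: yes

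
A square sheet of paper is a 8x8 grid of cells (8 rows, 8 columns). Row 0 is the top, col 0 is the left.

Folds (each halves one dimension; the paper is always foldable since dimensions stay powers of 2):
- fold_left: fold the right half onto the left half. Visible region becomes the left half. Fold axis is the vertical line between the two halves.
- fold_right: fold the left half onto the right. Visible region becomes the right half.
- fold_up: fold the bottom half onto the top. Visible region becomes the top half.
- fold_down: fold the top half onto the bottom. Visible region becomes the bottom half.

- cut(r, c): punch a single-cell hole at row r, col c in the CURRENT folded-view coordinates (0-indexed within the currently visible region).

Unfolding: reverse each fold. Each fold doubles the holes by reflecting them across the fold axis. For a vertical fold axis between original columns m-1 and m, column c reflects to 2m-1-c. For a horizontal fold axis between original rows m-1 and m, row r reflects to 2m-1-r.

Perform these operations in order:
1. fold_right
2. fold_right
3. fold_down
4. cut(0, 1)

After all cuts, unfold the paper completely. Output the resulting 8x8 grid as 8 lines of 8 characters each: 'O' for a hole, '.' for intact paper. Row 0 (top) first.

Op 1 fold_right: fold axis v@4; visible region now rows[0,8) x cols[4,8) = 8x4
Op 2 fold_right: fold axis v@6; visible region now rows[0,8) x cols[6,8) = 8x2
Op 3 fold_down: fold axis h@4; visible region now rows[4,8) x cols[6,8) = 4x2
Op 4 cut(0, 1): punch at orig (4,7); cuts so far [(4, 7)]; region rows[4,8) x cols[6,8) = 4x2
Unfold 1 (reflect across h@4): 2 holes -> [(3, 7), (4, 7)]
Unfold 2 (reflect across v@6): 4 holes -> [(3, 4), (3, 7), (4, 4), (4, 7)]
Unfold 3 (reflect across v@4): 8 holes -> [(3, 0), (3, 3), (3, 4), (3, 7), (4, 0), (4, 3), (4, 4), (4, 7)]

Answer: ........
........
........
O..OO..O
O..OO..O
........
........
........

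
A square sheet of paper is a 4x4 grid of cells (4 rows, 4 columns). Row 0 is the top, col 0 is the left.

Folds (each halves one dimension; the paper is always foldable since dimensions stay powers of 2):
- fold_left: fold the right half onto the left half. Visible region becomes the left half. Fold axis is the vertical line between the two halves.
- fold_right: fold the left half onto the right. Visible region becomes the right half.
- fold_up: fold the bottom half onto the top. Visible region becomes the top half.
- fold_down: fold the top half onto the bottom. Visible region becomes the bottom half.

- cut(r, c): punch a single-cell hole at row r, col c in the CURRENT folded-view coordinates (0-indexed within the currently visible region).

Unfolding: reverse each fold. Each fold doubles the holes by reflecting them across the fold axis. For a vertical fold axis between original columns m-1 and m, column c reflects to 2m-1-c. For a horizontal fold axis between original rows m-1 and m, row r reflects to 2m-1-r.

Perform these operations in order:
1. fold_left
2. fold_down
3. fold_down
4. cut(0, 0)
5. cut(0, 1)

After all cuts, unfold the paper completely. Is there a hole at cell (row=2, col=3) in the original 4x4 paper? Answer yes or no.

Op 1 fold_left: fold axis v@2; visible region now rows[0,4) x cols[0,2) = 4x2
Op 2 fold_down: fold axis h@2; visible region now rows[2,4) x cols[0,2) = 2x2
Op 3 fold_down: fold axis h@3; visible region now rows[3,4) x cols[0,2) = 1x2
Op 4 cut(0, 0): punch at orig (3,0); cuts so far [(3, 0)]; region rows[3,4) x cols[0,2) = 1x2
Op 5 cut(0, 1): punch at orig (3,1); cuts so far [(3, 0), (3, 1)]; region rows[3,4) x cols[0,2) = 1x2
Unfold 1 (reflect across h@3): 4 holes -> [(2, 0), (2, 1), (3, 0), (3, 1)]
Unfold 2 (reflect across h@2): 8 holes -> [(0, 0), (0, 1), (1, 0), (1, 1), (2, 0), (2, 1), (3, 0), (3, 1)]
Unfold 3 (reflect across v@2): 16 holes -> [(0, 0), (0, 1), (0, 2), (0, 3), (1, 0), (1, 1), (1, 2), (1, 3), (2, 0), (2, 1), (2, 2), (2, 3), (3, 0), (3, 1), (3, 2), (3, 3)]
Holes: [(0, 0), (0, 1), (0, 2), (0, 3), (1, 0), (1, 1), (1, 2), (1, 3), (2, 0), (2, 1), (2, 2), (2, 3), (3, 0), (3, 1), (3, 2), (3, 3)]

Answer: yes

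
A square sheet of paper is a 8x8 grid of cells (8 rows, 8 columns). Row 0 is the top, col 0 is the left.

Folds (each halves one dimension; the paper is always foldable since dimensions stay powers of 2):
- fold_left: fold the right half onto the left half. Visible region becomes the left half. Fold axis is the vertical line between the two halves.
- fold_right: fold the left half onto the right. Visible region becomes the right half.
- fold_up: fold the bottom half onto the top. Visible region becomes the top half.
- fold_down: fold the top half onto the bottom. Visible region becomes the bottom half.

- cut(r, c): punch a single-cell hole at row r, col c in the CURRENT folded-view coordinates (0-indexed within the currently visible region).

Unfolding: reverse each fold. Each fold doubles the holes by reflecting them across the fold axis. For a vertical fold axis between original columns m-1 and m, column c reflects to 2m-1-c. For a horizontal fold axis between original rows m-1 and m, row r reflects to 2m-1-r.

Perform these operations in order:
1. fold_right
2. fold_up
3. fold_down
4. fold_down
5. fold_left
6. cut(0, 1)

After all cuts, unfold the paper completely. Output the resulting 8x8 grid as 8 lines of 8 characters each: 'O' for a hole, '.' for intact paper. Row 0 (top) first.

Op 1 fold_right: fold axis v@4; visible region now rows[0,8) x cols[4,8) = 8x4
Op 2 fold_up: fold axis h@4; visible region now rows[0,4) x cols[4,8) = 4x4
Op 3 fold_down: fold axis h@2; visible region now rows[2,4) x cols[4,8) = 2x4
Op 4 fold_down: fold axis h@3; visible region now rows[3,4) x cols[4,8) = 1x4
Op 5 fold_left: fold axis v@6; visible region now rows[3,4) x cols[4,6) = 1x2
Op 6 cut(0, 1): punch at orig (3,5); cuts so far [(3, 5)]; region rows[3,4) x cols[4,6) = 1x2
Unfold 1 (reflect across v@6): 2 holes -> [(3, 5), (3, 6)]
Unfold 2 (reflect across h@3): 4 holes -> [(2, 5), (2, 6), (3, 5), (3, 6)]
Unfold 3 (reflect across h@2): 8 holes -> [(0, 5), (0, 6), (1, 5), (1, 6), (2, 5), (2, 6), (3, 5), (3, 6)]
Unfold 4 (reflect across h@4): 16 holes -> [(0, 5), (0, 6), (1, 5), (1, 6), (2, 5), (2, 6), (3, 5), (3, 6), (4, 5), (4, 6), (5, 5), (5, 6), (6, 5), (6, 6), (7, 5), (7, 6)]
Unfold 5 (reflect across v@4): 32 holes -> [(0, 1), (0, 2), (0, 5), (0, 6), (1, 1), (1, 2), (1, 5), (1, 6), (2, 1), (2, 2), (2, 5), (2, 6), (3, 1), (3, 2), (3, 5), (3, 6), (4, 1), (4, 2), (4, 5), (4, 6), (5, 1), (5, 2), (5, 5), (5, 6), (6, 1), (6, 2), (6, 5), (6, 6), (7, 1), (7, 2), (7, 5), (7, 6)]

Answer: .OO..OO.
.OO..OO.
.OO..OO.
.OO..OO.
.OO..OO.
.OO..OO.
.OO..OO.
.OO..OO.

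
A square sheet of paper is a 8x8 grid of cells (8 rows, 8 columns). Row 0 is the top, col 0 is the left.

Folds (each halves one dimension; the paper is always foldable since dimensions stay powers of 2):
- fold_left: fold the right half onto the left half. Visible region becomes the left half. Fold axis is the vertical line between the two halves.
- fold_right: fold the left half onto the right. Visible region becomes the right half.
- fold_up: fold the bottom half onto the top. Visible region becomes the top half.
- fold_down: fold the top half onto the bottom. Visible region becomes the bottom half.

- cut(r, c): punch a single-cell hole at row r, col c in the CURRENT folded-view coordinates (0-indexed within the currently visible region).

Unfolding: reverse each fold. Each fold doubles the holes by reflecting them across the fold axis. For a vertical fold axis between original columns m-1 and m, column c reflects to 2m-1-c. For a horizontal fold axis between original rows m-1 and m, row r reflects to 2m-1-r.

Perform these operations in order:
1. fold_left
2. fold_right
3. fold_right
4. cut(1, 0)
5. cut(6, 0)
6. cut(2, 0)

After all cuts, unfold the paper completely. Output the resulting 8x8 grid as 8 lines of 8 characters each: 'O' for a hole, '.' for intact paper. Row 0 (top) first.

Op 1 fold_left: fold axis v@4; visible region now rows[0,8) x cols[0,4) = 8x4
Op 2 fold_right: fold axis v@2; visible region now rows[0,8) x cols[2,4) = 8x2
Op 3 fold_right: fold axis v@3; visible region now rows[0,8) x cols[3,4) = 8x1
Op 4 cut(1, 0): punch at orig (1,3); cuts so far [(1, 3)]; region rows[0,8) x cols[3,4) = 8x1
Op 5 cut(6, 0): punch at orig (6,3); cuts so far [(1, 3), (6, 3)]; region rows[0,8) x cols[3,4) = 8x1
Op 6 cut(2, 0): punch at orig (2,3); cuts so far [(1, 3), (2, 3), (6, 3)]; region rows[0,8) x cols[3,4) = 8x1
Unfold 1 (reflect across v@3): 6 holes -> [(1, 2), (1, 3), (2, 2), (2, 3), (6, 2), (6, 3)]
Unfold 2 (reflect across v@2): 12 holes -> [(1, 0), (1, 1), (1, 2), (1, 3), (2, 0), (2, 1), (2, 2), (2, 3), (6, 0), (6, 1), (6, 2), (6, 3)]
Unfold 3 (reflect across v@4): 24 holes -> [(1, 0), (1, 1), (1, 2), (1, 3), (1, 4), (1, 5), (1, 6), (1, 7), (2, 0), (2, 1), (2, 2), (2, 3), (2, 4), (2, 5), (2, 6), (2, 7), (6, 0), (6, 1), (6, 2), (6, 3), (6, 4), (6, 5), (6, 6), (6, 7)]

Answer: ........
OOOOOOOO
OOOOOOOO
........
........
........
OOOOOOOO
........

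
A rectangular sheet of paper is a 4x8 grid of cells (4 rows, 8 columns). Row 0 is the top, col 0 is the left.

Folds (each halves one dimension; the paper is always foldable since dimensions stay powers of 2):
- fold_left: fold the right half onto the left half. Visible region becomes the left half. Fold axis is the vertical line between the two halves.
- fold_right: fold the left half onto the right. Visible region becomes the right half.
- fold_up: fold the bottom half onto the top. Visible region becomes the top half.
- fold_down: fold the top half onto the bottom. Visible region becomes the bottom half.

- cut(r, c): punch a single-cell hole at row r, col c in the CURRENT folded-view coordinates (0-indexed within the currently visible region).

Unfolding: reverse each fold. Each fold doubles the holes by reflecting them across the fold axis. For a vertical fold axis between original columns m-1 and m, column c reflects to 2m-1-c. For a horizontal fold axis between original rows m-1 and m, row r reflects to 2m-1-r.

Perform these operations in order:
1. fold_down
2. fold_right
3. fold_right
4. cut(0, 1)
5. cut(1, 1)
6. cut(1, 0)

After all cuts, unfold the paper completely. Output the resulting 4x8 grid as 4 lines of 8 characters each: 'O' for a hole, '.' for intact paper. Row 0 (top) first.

Op 1 fold_down: fold axis h@2; visible region now rows[2,4) x cols[0,8) = 2x8
Op 2 fold_right: fold axis v@4; visible region now rows[2,4) x cols[4,8) = 2x4
Op 3 fold_right: fold axis v@6; visible region now rows[2,4) x cols[6,8) = 2x2
Op 4 cut(0, 1): punch at orig (2,7); cuts so far [(2, 7)]; region rows[2,4) x cols[6,8) = 2x2
Op 5 cut(1, 1): punch at orig (3,7); cuts so far [(2, 7), (3, 7)]; region rows[2,4) x cols[6,8) = 2x2
Op 6 cut(1, 0): punch at orig (3,6); cuts so far [(2, 7), (3, 6), (3, 7)]; region rows[2,4) x cols[6,8) = 2x2
Unfold 1 (reflect across v@6): 6 holes -> [(2, 4), (2, 7), (3, 4), (3, 5), (3, 6), (3, 7)]
Unfold 2 (reflect across v@4): 12 holes -> [(2, 0), (2, 3), (2, 4), (2, 7), (3, 0), (3, 1), (3, 2), (3, 3), (3, 4), (3, 5), (3, 6), (3, 7)]
Unfold 3 (reflect across h@2): 24 holes -> [(0, 0), (0, 1), (0, 2), (0, 3), (0, 4), (0, 5), (0, 6), (0, 7), (1, 0), (1, 3), (1, 4), (1, 7), (2, 0), (2, 3), (2, 4), (2, 7), (3, 0), (3, 1), (3, 2), (3, 3), (3, 4), (3, 5), (3, 6), (3, 7)]

Answer: OOOOOOOO
O..OO..O
O..OO..O
OOOOOOOO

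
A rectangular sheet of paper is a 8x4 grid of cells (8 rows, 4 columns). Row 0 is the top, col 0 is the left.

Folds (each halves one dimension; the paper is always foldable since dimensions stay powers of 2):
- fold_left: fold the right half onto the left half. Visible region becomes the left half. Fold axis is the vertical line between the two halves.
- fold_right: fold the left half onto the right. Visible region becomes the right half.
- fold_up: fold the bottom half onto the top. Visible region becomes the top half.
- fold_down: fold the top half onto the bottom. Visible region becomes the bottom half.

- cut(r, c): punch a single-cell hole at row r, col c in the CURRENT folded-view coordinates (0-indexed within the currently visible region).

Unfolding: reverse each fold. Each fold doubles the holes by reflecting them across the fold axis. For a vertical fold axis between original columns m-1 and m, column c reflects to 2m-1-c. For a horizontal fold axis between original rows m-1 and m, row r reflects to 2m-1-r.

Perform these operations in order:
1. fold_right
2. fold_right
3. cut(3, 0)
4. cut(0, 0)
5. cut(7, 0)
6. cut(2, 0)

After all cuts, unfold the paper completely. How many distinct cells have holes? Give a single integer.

Answer: 16

Derivation:
Op 1 fold_right: fold axis v@2; visible region now rows[0,8) x cols[2,4) = 8x2
Op 2 fold_right: fold axis v@3; visible region now rows[0,8) x cols[3,4) = 8x1
Op 3 cut(3, 0): punch at orig (3,3); cuts so far [(3, 3)]; region rows[0,8) x cols[3,4) = 8x1
Op 4 cut(0, 0): punch at orig (0,3); cuts so far [(0, 3), (3, 3)]; region rows[0,8) x cols[3,4) = 8x1
Op 5 cut(7, 0): punch at orig (7,3); cuts so far [(0, 3), (3, 3), (7, 3)]; region rows[0,8) x cols[3,4) = 8x1
Op 6 cut(2, 0): punch at orig (2,3); cuts so far [(0, 3), (2, 3), (3, 3), (7, 3)]; region rows[0,8) x cols[3,4) = 8x1
Unfold 1 (reflect across v@3): 8 holes -> [(0, 2), (0, 3), (2, 2), (2, 3), (3, 2), (3, 3), (7, 2), (7, 3)]
Unfold 2 (reflect across v@2): 16 holes -> [(0, 0), (0, 1), (0, 2), (0, 3), (2, 0), (2, 1), (2, 2), (2, 3), (3, 0), (3, 1), (3, 2), (3, 3), (7, 0), (7, 1), (7, 2), (7, 3)]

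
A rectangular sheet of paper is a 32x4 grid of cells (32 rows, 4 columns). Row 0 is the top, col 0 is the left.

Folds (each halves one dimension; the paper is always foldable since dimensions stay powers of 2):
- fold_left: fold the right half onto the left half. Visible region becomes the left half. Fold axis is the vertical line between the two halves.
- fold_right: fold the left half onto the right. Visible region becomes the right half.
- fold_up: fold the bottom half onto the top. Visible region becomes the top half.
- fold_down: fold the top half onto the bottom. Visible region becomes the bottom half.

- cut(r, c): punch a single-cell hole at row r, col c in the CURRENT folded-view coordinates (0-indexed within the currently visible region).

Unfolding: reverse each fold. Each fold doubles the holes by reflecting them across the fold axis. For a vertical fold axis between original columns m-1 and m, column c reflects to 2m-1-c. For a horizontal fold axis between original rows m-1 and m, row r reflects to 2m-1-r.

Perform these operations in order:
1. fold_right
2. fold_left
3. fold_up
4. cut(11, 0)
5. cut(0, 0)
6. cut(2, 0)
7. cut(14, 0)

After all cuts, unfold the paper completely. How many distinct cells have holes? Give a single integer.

Op 1 fold_right: fold axis v@2; visible region now rows[0,32) x cols[2,4) = 32x2
Op 2 fold_left: fold axis v@3; visible region now rows[0,32) x cols[2,3) = 32x1
Op 3 fold_up: fold axis h@16; visible region now rows[0,16) x cols[2,3) = 16x1
Op 4 cut(11, 0): punch at orig (11,2); cuts so far [(11, 2)]; region rows[0,16) x cols[2,3) = 16x1
Op 5 cut(0, 0): punch at orig (0,2); cuts so far [(0, 2), (11, 2)]; region rows[0,16) x cols[2,3) = 16x1
Op 6 cut(2, 0): punch at orig (2,2); cuts so far [(0, 2), (2, 2), (11, 2)]; region rows[0,16) x cols[2,3) = 16x1
Op 7 cut(14, 0): punch at orig (14,2); cuts so far [(0, 2), (2, 2), (11, 2), (14, 2)]; region rows[0,16) x cols[2,3) = 16x1
Unfold 1 (reflect across h@16): 8 holes -> [(0, 2), (2, 2), (11, 2), (14, 2), (17, 2), (20, 2), (29, 2), (31, 2)]
Unfold 2 (reflect across v@3): 16 holes -> [(0, 2), (0, 3), (2, 2), (2, 3), (11, 2), (11, 3), (14, 2), (14, 3), (17, 2), (17, 3), (20, 2), (20, 3), (29, 2), (29, 3), (31, 2), (31, 3)]
Unfold 3 (reflect across v@2): 32 holes -> [(0, 0), (0, 1), (0, 2), (0, 3), (2, 0), (2, 1), (2, 2), (2, 3), (11, 0), (11, 1), (11, 2), (11, 3), (14, 0), (14, 1), (14, 2), (14, 3), (17, 0), (17, 1), (17, 2), (17, 3), (20, 0), (20, 1), (20, 2), (20, 3), (29, 0), (29, 1), (29, 2), (29, 3), (31, 0), (31, 1), (31, 2), (31, 3)]

Answer: 32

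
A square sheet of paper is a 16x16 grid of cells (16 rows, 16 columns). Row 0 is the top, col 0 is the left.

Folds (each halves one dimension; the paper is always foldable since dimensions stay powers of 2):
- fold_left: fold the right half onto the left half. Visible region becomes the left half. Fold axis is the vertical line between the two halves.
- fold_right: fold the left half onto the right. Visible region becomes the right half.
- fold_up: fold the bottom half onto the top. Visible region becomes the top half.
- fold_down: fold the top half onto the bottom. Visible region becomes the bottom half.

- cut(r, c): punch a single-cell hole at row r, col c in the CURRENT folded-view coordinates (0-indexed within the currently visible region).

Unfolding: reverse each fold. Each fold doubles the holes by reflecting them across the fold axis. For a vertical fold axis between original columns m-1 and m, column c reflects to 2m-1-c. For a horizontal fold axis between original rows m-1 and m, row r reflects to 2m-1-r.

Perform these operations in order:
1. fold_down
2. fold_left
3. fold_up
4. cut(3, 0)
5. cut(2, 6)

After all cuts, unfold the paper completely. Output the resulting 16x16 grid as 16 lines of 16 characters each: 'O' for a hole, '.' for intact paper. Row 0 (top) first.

Op 1 fold_down: fold axis h@8; visible region now rows[8,16) x cols[0,16) = 8x16
Op 2 fold_left: fold axis v@8; visible region now rows[8,16) x cols[0,8) = 8x8
Op 3 fold_up: fold axis h@12; visible region now rows[8,12) x cols[0,8) = 4x8
Op 4 cut(3, 0): punch at orig (11,0); cuts so far [(11, 0)]; region rows[8,12) x cols[0,8) = 4x8
Op 5 cut(2, 6): punch at orig (10,6); cuts so far [(10, 6), (11, 0)]; region rows[8,12) x cols[0,8) = 4x8
Unfold 1 (reflect across h@12): 4 holes -> [(10, 6), (11, 0), (12, 0), (13, 6)]
Unfold 2 (reflect across v@8): 8 holes -> [(10, 6), (10, 9), (11, 0), (11, 15), (12, 0), (12, 15), (13, 6), (13, 9)]
Unfold 3 (reflect across h@8): 16 holes -> [(2, 6), (2, 9), (3, 0), (3, 15), (4, 0), (4, 15), (5, 6), (5, 9), (10, 6), (10, 9), (11, 0), (11, 15), (12, 0), (12, 15), (13, 6), (13, 9)]

Answer: ................
................
......O..O......
O..............O
O..............O
......O..O......
................
................
................
................
......O..O......
O..............O
O..............O
......O..O......
................
................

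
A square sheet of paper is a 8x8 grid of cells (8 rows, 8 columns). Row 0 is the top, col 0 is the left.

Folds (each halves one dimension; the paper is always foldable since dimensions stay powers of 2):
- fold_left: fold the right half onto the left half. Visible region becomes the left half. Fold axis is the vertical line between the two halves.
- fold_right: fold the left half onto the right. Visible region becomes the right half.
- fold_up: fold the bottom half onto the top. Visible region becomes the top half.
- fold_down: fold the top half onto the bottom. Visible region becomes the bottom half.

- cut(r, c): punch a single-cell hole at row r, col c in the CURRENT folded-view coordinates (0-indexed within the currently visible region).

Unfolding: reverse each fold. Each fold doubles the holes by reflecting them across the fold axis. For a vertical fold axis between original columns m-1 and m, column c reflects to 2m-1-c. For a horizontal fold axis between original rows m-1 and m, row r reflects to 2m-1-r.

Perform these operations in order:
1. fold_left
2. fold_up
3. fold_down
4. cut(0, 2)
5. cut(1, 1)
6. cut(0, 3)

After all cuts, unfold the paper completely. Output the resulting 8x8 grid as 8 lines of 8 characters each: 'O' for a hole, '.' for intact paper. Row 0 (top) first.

Op 1 fold_left: fold axis v@4; visible region now rows[0,8) x cols[0,4) = 8x4
Op 2 fold_up: fold axis h@4; visible region now rows[0,4) x cols[0,4) = 4x4
Op 3 fold_down: fold axis h@2; visible region now rows[2,4) x cols[0,4) = 2x4
Op 4 cut(0, 2): punch at orig (2,2); cuts so far [(2, 2)]; region rows[2,4) x cols[0,4) = 2x4
Op 5 cut(1, 1): punch at orig (3,1); cuts so far [(2, 2), (3, 1)]; region rows[2,4) x cols[0,4) = 2x4
Op 6 cut(0, 3): punch at orig (2,3); cuts so far [(2, 2), (2, 3), (3, 1)]; region rows[2,4) x cols[0,4) = 2x4
Unfold 1 (reflect across h@2): 6 holes -> [(0, 1), (1, 2), (1, 3), (2, 2), (2, 3), (3, 1)]
Unfold 2 (reflect across h@4): 12 holes -> [(0, 1), (1, 2), (1, 3), (2, 2), (2, 3), (3, 1), (4, 1), (5, 2), (5, 3), (6, 2), (6, 3), (7, 1)]
Unfold 3 (reflect across v@4): 24 holes -> [(0, 1), (0, 6), (1, 2), (1, 3), (1, 4), (1, 5), (2, 2), (2, 3), (2, 4), (2, 5), (3, 1), (3, 6), (4, 1), (4, 6), (5, 2), (5, 3), (5, 4), (5, 5), (6, 2), (6, 3), (6, 4), (6, 5), (7, 1), (7, 6)]

Answer: .O....O.
..OOOO..
..OOOO..
.O....O.
.O....O.
..OOOO..
..OOOO..
.O....O.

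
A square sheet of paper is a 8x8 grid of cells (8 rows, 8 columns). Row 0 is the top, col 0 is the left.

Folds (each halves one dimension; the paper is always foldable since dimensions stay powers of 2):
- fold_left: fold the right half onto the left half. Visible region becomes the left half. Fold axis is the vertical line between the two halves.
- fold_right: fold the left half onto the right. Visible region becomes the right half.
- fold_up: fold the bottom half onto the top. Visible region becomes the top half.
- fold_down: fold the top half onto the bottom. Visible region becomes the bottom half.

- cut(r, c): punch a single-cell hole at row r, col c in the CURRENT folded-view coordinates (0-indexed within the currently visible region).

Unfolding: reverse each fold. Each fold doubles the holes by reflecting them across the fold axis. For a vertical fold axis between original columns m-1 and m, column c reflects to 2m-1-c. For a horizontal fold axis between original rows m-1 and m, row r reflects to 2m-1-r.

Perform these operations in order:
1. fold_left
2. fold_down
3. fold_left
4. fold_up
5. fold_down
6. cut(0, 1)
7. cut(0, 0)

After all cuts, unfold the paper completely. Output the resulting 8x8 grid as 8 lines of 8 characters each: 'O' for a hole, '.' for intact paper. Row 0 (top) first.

Answer: OOOOOOOO
OOOOOOOO
OOOOOOOO
OOOOOOOO
OOOOOOOO
OOOOOOOO
OOOOOOOO
OOOOOOOO

Derivation:
Op 1 fold_left: fold axis v@4; visible region now rows[0,8) x cols[0,4) = 8x4
Op 2 fold_down: fold axis h@4; visible region now rows[4,8) x cols[0,4) = 4x4
Op 3 fold_left: fold axis v@2; visible region now rows[4,8) x cols[0,2) = 4x2
Op 4 fold_up: fold axis h@6; visible region now rows[4,6) x cols[0,2) = 2x2
Op 5 fold_down: fold axis h@5; visible region now rows[5,6) x cols[0,2) = 1x2
Op 6 cut(0, 1): punch at orig (5,1); cuts so far [(5, 1)]; region rows[5,6) x cols[0,2) = 1x2
Op 7 cut(0, 0): punch at orig (5,0); cuts so far [(5, 0), (5, 1)]; region rows[5,6) x cols[0,2) = 1x2
Unfold 1 (reflect across h@5): 4 holes -> [(4, 0), (4, 1), (5, 0), (5, 1)]
Unfold 2 (reflect across h@6): 8 holes -> [(4, 0), (4, 1), (5, 0), (5, 1), (6, 0), (6, 1), (7, 0), (7, 1)]
Unfold 3 (reflect across v@2): 16 holes -> [(4, 0), (4, 1), (4, 2), (4, 3), (5, 0), (5, 1), (5, 2), (5, 3), (6, 0), (6, 1), (6, 2), (6, 3), (7, 0), (7, 1), (7, 2), (7, 3)]
Unfold 4 (reflect across h@4): 32 holes -> [(0, 0), (0, 1), (0, 2), (0, 3), (1, 0), (1, 1), (1, 2), (1, 3), (2, 0), (2, 1), (2, 2), (2, 3), (3, 0), (3, 1), (3, 2), (3, 3), (4, 0), (4, 1), (4, 2), (4, 3), (5, 0), (5, 1), (5, 2), (5, 3), (6, 0), (6, 1), (6, 2), (6, 3), (7, 0), (7, 1), (7, 2), (7, 3)]
Unfold 5 (reflect across v@4): 64 holes -> [(0, 0), (0, 1), (0, 2), (0, 3), (0, 4), (0, 5), (0, 6), (0, 7), (1, 0), (1, 1), (1, 2), (1, 3), (1, 4), (1, 5), (1, 6), (1, 7), (2, 0), (2, 1), (2, 2), (2, 3), (2, 4), (2, 5), (2, 6), (2, 7), (3, 0), (3, 1), (3, 2), (3, 3), (3, 4), (3, 5), (3, 6), (3, 7), (4, 0), (4, 1), (4, 2), (4, 3), (4, 4), (4, 5), (4, 6), (4, 7), (5, 0), (5, 1), (5, 2), (5, 3), (5, 4), (5, 5), (5, 6), (5, 7), (6, 0), (6, 1), (6, 2), (6, 3), (6, 4), (6, 5), (6, 6), (6, 7), (7, 0), (7, 1), (7, 2), (7, 3), (7, 4), (7, 5), (7, 6), (7, 7)]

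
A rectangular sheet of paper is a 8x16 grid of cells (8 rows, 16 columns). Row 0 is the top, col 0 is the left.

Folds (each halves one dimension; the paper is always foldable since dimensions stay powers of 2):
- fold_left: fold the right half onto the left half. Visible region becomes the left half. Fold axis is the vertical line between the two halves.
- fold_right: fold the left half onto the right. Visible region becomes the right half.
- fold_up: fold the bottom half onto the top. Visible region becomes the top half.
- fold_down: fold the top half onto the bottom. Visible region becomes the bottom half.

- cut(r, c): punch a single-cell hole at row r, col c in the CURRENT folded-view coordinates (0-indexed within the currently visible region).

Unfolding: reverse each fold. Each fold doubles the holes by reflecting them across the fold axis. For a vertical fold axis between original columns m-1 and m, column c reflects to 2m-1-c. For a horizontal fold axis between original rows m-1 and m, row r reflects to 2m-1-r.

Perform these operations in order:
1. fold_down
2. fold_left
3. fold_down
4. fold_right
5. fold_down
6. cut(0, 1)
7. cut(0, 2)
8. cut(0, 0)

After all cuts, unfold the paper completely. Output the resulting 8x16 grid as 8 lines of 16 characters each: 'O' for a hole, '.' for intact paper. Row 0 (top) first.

Op 1 fold_down: fold axis h@4; visible region now rows[4,8) x cols[0,16) = 4x16
Op 2 fold_left: fold axis v@8; visible region now rows[4,8) x cols[0,8) = 4x8
Op 3 fold_down: fold axis h@6; visible region now rows[6,8) x cols[0,8) = 2x8
Op 4 fold_right: fold axis v@4; visible region now rows[6,8) x cols[4,8) = 2x4
Op 5 fold_down: fold axis h@7; visible region now rows[7,8) x cols[4,8) = 1x4
Op 6 cut(0, 1): punch at orig (7,5); cuts so far [(7, 5)]; region rows[7,8) x cols[4,8) = 1x4
Op 7 cut(0, 2): punch at orig (7,6); cuts so far [(7, 5), (7, 6)]; region rows[7,8) x cols[4,8) = 1x4
Op 8 cut(0, 0): punch at orig (7,4); cuts so far [(7, 4), (7, 5), (7, 6)]; region rows[7,8) x cols[4,8) = 1x4
Unfold 1 (reflect across h@7): 6 holes -> [(6, 4), (6, 5), (6, 6), (7, 4), (7, 5), (7, 6)]
Unfold 2 (reflect across v@4): 12 holes -> [(6, 1), (6, 2), (6, 3), (6, 4), (6, 5), (6, 6), (7, 1), (7, 2), (7, 3), (7, 4), (7, 5), (7, 6)]
Unfold 3 (reflect across h@6): 24 holes -> [(4, 1), (4, 2), (4, 3), (4, 4), (4, 5), (4, 6), (5, 1), (5, 2), (5, 3), (5, 4), (5, 5), (5, 6), (6, 1), (6, 2), (6, 3), (6, 4), (6, 5), (6, 6), (7, 1), (7, 2), (7, 3), (7, 4), (7, 5), (7, 6)]
Unfold 4 (reflect across v@8): 48 holes -> [(4, 1), (4, 2), (4, 3), (4, 4), (4, 5), (4, 6), (4, 9), (4, 10), (4, 11), (4, 12), (4, 13), (4, 14), (5, 1), (5, 2), (5, 3), (5, 4), (5, 5), (5, 6), (5, 9), (5, 10), (5, 11), (5, 12), (5, 13), (5, 14), (6, 1), (6, 2), (6, 3), (6, 4), (6, 5), (6, 6), (6, 9), (6, 10), (6, 11), (6, 12), (6, 13), (6, 14), (7, 1), (7, 2), (7, 3), (7, 4), (7, 5), (7, 6), (7, 9), (7, 10), (7, 11), (7, 12), (7, 13), (7, 14)]
Unfold 5 (reflect across h@4): 96 holes -> [(0, 1), (0, 2), (0, 3), (0, 4), (0, 5), (0, 6), (0, 9), (0, 10), (0, 11), (0, 12), (0, 13), (0, 14), (1, 1), (1, 2), (1, 3), (1, 4), (1, 5), (1, 6), (1, 9), (1, 10), (1, 11), (1, 12), (1, 13), (1, 14), (2, 1), (2, 2), (2, 3), (2, 4), (2, 5), (2, 6), (2, 9), (2, 10), (2, 11), (2, 12), (2, 13), (2, 14), (3, 1), (3, 2), (3, 3), (3, 4), (3, 5), (3, 6), (3, 9), (3, 10), (3, 11), (3, 12), (3, 13), (3, 14), (4, 1), (4, 2), (4, 3), (4, 4), (4, 5), (4, 6), (4, 9), (4, 10), (4, 11), (4, 12), (4, 13), (4, 14), (5, 1), (5, 2), (5, 3), (5, 4), (5, 5), (5, 6), (5, 9), (5, 10), (5, 11), (5, 12), (5, 13), (5, 14), (6, 1), (6, 2), (6, 3), (6, 4), (6, 5), (6, 6), (6, 9), (6, 10), (6, 11), (6, 12), (6, 13), (6, 14), (7, 1), (7, 2), (7, 3), (7, 4), (7, 5), (7, 6), (7, 9), (7, 10), (7, 11), (7, 12), (7, 13), (7, 14)]

Answer: .OOOOOO..OOOOOO.
.OOOOOO..OOOOOO.
.OOOOOO..OOOOOO.
.OOOOOO..OOOOOO.
.OOOOOO..OOOOOO.
.OOOOOO..OOOOOO.
.OOOOOO..OOOOOO.
.OOOOOO..OOOOOO.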